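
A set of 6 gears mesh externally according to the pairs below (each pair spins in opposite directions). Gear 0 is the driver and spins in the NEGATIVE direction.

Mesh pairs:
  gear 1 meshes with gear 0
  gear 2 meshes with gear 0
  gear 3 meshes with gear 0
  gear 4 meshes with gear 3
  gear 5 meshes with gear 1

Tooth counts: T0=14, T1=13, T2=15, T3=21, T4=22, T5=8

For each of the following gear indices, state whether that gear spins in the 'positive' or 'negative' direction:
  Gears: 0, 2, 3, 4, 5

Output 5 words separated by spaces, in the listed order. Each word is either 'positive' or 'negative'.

Gear 0 (driver): negative (depth 0)
  gear 1: meshes with gear 0 -> depth 1 -> positive (opposite of gear 0)
  gear 2: meshes with gear 0 -> depth 1 -> positive (opposite of gear 0)
  gear 3: meshes with gear 0 -> depth 1 -> positive (opposite of gear 0)
  gear 4: meshes with gear 3 -> depth 2 -> negative (opposite of gear 3)
  gear 5: meshes with gear 1 -> depth 2 -> negative (opposite of gear 1)
Queried indices 0, 2, 3, 4, 5 -> negative, positive, positive, negative, negative

Answer: negative positive positive negative negative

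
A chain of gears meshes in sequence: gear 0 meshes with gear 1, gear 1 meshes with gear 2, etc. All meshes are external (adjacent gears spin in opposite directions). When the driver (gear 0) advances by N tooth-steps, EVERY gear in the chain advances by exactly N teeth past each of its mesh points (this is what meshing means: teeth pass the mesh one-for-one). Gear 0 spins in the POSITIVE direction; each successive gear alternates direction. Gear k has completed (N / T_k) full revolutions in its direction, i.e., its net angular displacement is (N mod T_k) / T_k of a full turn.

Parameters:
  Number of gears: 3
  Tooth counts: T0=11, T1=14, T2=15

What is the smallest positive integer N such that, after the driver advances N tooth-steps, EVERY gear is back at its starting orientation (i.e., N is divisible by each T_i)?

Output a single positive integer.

Gear k returns to start when N is a multiple of T_k.
All gears at start simultaneously when N is a common multiple of [11, 14, 15]; the smallest such N is lcm(11, 14, 15).
Start: lcm = T0 = 11
Fold in T1=14: gcd(11, 14) = 1; lcm(11, 14) = 11 * 14 / 1 = 154 / 1 = 154
Fold in T2=15: gcd(154, 15) = 1; lcm(154, 15) = 154 * 15 / 1 = 2310 / 1 = 2310
Full cycle length = 2310

Answer: 2310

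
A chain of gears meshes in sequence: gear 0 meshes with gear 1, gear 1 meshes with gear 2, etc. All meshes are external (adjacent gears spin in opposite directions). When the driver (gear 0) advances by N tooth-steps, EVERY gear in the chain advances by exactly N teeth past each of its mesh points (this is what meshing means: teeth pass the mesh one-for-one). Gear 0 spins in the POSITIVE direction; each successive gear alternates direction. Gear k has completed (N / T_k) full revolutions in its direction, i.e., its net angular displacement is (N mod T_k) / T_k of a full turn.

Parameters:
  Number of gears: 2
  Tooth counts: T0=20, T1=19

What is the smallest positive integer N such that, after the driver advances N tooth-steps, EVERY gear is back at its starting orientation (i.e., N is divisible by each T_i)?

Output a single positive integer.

Gear k returns to start when N is a multiple of T_k.
All gears at start simultaneously when N is a common multiple of [20, 19]; the smallest such N is lcm(20, 19).
Start: lcm = T0 = 20
Fold in T1=19: gcd(20, 19) = 1; lcm(20, 19) = 20 * 19 / 1 = 380 / 1 = 380
Full cycle length = 380

Answer: 380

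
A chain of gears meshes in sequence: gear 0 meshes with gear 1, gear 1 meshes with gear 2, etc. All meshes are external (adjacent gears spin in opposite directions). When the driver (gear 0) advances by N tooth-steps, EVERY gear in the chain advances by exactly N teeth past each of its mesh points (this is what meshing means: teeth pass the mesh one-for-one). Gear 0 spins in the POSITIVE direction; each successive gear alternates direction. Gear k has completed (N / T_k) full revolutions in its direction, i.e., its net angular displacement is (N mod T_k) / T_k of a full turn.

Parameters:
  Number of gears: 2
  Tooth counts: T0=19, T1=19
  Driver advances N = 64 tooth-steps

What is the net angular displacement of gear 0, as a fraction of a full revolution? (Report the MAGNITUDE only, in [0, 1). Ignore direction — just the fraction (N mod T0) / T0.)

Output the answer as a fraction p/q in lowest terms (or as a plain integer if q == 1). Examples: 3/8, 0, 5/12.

Answer: 7/19

Derivation:
Chain of 2 gears, tooth counts: [19, 19]
  gear 0: T0=19, direction=positive, advance = 64 mod 19 = 7 teeth = 7/19 turn
  gear 1: T1=19, direction=negative, advance = 64 mod 19 = 7 teeth = 7/19 turn
Gear 0: 64 mod 19 = 7
Fraction = 7 / 19 = 7/19 (gcd(7,19)=1) = 7/19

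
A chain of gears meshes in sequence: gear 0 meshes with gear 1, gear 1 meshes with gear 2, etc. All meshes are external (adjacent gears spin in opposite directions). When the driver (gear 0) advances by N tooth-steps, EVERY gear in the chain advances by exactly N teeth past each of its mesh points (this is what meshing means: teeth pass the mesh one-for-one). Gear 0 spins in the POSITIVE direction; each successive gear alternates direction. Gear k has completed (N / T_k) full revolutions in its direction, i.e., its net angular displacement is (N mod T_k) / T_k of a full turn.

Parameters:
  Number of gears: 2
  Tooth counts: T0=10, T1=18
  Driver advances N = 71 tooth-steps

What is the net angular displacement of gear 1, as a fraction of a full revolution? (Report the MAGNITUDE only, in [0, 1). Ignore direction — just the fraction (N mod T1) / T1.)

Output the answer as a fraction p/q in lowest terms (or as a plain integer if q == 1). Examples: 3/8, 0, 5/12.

Answer: 17/18

Derivation:
Chain of 2 gears, tooth counts: [10, 18]
  gear 0: T0=10, direction=positive, advance = 71 mod 10 = 1 teeth = 1/10 turn
  gear 1: T1=18, direction=negative, advance = 71 mod 18 = 17 teeth = 17/18 turn
Gear 1: 71 mod 18 = 17
Fraction = 17 / 18 = 17/18 (gcd(17,18)=1) = 17/18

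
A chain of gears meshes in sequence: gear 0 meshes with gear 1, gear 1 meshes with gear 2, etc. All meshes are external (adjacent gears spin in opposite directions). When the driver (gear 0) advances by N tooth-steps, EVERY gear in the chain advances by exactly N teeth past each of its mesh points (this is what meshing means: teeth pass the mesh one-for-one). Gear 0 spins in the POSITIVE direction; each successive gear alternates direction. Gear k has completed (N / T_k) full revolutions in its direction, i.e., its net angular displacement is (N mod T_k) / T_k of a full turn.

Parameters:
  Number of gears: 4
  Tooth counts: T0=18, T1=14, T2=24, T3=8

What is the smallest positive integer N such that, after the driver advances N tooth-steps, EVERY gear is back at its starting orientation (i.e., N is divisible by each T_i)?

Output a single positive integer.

Gear k returns to start when N is a multiple of T_k.
All gears at start simultaneously when N is a common multiple of [18, 14, 24, 8]; the smallest such N is lcm(18, 14, 24, 8).
Start: lcm = T0 = 18
Fold in T1=14: gcd(18, 14) = 2; lcm(18, 14) = 18 * 14 / 2 = 252 / 2 = 126
Fold in T2=24: gcd(126, 24) = 6; lcm(126, 24) = 126 * 24 / 6 = 3024 / 6 = 504
Fold in T3=8: gcd(504, 8) = 8; lcm(504, 8) = 504 * 8 / 8 = 4032 / 8 = 504
Full cycle length = 504

Answer: 504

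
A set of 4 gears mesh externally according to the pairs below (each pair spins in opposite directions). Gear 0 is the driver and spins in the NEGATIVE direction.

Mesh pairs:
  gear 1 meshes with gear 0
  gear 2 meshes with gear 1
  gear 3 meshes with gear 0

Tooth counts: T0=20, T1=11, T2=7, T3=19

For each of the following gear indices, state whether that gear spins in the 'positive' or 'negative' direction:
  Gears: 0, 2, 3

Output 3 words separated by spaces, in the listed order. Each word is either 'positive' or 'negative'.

Gear 0 (driver): negative (depth 0)
  gear 1: meshes with gear 0 -> depth 1 -> positive (opposite of gear 0)
  gear 2: meshes with gear 1 -> depth 2 -> negative (opposite of gear 1)
  gear 3: meshes with gear 0 -> depth 1 -> positive (opposite of gear 0)
Queried indices 0, 2, 3 -> negative, negative, positive

Answer: negative negative positive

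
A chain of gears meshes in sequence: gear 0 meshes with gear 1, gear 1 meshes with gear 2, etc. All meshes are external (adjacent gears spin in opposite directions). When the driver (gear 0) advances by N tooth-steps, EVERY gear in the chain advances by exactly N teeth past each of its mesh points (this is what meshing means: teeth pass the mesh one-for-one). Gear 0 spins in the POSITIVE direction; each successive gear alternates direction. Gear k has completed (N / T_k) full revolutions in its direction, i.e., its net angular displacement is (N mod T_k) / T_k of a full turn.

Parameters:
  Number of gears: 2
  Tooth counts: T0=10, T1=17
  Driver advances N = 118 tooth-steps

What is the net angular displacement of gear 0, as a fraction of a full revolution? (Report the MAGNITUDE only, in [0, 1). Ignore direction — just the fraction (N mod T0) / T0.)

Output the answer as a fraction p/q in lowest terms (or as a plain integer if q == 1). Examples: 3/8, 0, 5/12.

Chain of 2 gears, tooth counts: [10, 17]
  gear 0: T0=10, direction=positive, advance = 118 mod 10 = 8 teeth = 8/10 turn
  gear 1: T1=17, direction=negative, advance = 118 mod 17 = 16 teeth = 16/17 turn
Gear 0: 118 mod 10 = 8
Fraction = 8 / 10 = 4/5 (gcd(8,10)=2) = 4/5

Answer: 4/5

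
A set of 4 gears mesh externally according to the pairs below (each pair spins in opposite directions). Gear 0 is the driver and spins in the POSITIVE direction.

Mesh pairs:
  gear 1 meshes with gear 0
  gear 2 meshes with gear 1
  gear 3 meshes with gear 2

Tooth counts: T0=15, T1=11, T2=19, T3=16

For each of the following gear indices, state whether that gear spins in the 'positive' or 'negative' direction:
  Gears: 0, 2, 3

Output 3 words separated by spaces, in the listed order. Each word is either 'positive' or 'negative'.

Answer: positive positive negative

Derivation:
Gear 0 (driver): positive (depth 0)
  gear 1: meshes with gear 0 -> depth 1 -> negative (opposite of gear 0)
  gear 2: meshes with gear 1 -> depth 2 -> positive (opposite of gear 1)
  gear 3: meshes with gear 2 -> depth 3 -> negative (opposite of gear 2)
Queried indices 0, 2, 3 -> positive, positive, negative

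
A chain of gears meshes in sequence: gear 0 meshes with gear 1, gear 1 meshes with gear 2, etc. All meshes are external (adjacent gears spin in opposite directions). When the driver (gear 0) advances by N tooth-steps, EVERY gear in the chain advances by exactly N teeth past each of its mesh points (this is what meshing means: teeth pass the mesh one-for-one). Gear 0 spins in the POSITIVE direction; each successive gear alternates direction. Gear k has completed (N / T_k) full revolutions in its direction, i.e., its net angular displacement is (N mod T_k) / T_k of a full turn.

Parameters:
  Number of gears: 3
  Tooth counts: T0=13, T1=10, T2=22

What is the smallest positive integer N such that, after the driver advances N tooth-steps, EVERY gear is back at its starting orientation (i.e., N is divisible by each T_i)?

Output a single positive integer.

Gear k returns to start when N is a multiple of T_k.
All gears at start simultaneously when N is a common multiple of [13, 10, 22]; the smallest such N is lcm(13, 10, 22).
Start: lcm = T0 = 13
Fold in T1=10: gcd(13, 10) = 1; lcm(13, 10) = 13 * 10 / 1 = 130 / 1 = 130
Fold in T2=22: gcd(130, 22) = 2; lcm(130, 22) = 130 * 22 / 2 = 2860 / 2 = 1430
Full cycle length = 1430

Answer: 1430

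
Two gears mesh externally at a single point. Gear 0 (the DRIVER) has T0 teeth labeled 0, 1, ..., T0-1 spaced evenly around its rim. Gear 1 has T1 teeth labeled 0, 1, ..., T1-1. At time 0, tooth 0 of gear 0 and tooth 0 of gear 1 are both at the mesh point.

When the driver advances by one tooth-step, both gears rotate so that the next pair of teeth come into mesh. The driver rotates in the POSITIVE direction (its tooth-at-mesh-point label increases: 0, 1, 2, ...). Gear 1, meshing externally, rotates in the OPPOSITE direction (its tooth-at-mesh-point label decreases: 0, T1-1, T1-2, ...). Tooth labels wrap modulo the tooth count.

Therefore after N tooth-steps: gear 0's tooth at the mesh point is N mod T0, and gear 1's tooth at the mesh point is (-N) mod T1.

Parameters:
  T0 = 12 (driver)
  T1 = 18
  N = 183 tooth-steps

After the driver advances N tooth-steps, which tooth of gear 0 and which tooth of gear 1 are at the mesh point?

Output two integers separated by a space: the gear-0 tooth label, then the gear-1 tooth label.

Answer: 3 15

Derivation:
Gear 0 (driver, T0=12): tooth at mesh = N mod T0
  183 = 15 * 12 + 3, so 183 mod 12 = 3
  gear 0 tooth = 3
Gear 1 (driven, T1=18): tooth at mesh = (-N) mod T1
  183 = 10 * 18 + 3, so 183 mod 18 = 3
  (-183) mod 18 = (-3) mod 18 = 18 - 3 = 15
Mesh after 183 steps: gear-0 tooth 3 meets gear-1 tooth 15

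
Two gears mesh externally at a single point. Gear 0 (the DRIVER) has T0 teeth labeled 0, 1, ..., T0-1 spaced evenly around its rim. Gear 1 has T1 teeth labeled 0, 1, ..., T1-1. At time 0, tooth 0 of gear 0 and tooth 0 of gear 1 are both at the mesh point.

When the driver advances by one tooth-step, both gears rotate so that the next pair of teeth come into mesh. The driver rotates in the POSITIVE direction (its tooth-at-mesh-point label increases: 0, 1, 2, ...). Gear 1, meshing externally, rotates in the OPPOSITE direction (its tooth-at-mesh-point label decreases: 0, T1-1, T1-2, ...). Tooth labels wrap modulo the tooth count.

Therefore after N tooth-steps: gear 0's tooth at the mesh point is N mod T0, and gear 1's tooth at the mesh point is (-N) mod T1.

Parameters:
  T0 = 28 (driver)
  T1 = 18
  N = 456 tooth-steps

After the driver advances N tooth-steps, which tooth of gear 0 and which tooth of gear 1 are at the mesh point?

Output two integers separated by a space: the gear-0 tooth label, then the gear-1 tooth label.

Answer: 8 12

Derivation:
Gear 0 (driver, T0=28): tooth at mesh = N mod T0
  456 = 16 * 28 + 8, so 456 mod 28 = 8
  gear 0 tooth = 8
Gear 1 (driven, T1=18): tooth at mesh = (-N) mod T1
  456 = 25 * 18 + 6, so 456 mod 18 = 6
  (-456) mod 18 = (-6) mod 18 = 18 - 6 = 12
Mesh after 456 steps: gear-0 tooth 8 meets gear-1 tooth 12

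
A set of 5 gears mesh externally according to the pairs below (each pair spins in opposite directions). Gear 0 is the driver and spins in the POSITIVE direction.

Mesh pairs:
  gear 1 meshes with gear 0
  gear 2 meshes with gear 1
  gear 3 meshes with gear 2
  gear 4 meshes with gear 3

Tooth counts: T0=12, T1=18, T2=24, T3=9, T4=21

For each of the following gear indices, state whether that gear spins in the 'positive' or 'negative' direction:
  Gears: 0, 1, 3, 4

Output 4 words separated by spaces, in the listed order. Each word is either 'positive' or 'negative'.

Gear 0 (driver): positive (depth 0)
  gear 1: meshes with gear 0 -> depth 1 -> negative (opposite of gear 0)
  gear 2: meshes with gear 1 -> depth 2 -> positive (opposite of gear 1)
  gear 3: meshes with gear 2 -> depth 3 -> negative (opposite of gear 2)
  gear 4: meshes with gear 3 -> depth 4 -> positive (opposite of gear 3)
Queried indices 0, 1, 3, 4 -> positive, negative, negative, positive

Answer: positive negative negative positive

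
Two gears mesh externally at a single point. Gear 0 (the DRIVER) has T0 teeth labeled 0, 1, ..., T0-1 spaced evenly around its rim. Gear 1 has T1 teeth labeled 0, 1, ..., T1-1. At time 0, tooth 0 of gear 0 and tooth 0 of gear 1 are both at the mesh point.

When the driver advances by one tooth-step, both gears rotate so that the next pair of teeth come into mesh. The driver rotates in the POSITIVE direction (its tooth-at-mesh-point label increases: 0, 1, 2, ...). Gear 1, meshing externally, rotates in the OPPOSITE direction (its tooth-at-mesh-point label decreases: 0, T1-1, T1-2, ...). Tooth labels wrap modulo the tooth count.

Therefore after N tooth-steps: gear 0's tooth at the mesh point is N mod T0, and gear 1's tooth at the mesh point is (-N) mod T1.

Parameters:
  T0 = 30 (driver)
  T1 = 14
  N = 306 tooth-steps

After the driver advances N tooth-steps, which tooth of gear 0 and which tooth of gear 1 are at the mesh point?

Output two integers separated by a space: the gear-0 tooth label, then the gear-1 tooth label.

Answer: 6 2

Derivation:
Gear 0 (driver, T0=30): tooth at mesh = N mod T0
  306 = 10 * 30 + 6, so 306 mod 30 = 6
  gear 0 tooth = 6
Gear 1 (driven, T1=14): tooth at mesh = (-N) mod T1
  306 = 21 * 14 + 12, so 306 mod 14 = 12
  (-306) mod 14 = (-12) mod 14 = 14 - 12 = 2
Mesh after 306 steps: gear-0 tooth 6 meets gear-1 tooth 2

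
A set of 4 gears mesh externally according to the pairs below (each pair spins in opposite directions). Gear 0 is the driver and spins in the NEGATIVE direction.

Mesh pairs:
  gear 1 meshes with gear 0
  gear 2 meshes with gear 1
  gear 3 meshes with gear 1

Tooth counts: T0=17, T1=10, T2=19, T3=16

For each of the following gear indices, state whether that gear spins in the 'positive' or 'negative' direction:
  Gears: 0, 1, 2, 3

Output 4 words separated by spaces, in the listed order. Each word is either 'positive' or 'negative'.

Gear 0 (driver): negative (depth 0)
  gear 1: meshes with gear 0 -> depth 1 -> positive (opposite of gear 0)
  gear 2: meshes with gear 1 -> depth 2 -> negative (opposite of gear 1)
  gear 3: meshes with gear 1 -> depth 2 -> negative (opposite of gear 1)
Queried indices 0, 1, 2, 3 -> negative, positive, negative, negative

Answer: negative positive negative negative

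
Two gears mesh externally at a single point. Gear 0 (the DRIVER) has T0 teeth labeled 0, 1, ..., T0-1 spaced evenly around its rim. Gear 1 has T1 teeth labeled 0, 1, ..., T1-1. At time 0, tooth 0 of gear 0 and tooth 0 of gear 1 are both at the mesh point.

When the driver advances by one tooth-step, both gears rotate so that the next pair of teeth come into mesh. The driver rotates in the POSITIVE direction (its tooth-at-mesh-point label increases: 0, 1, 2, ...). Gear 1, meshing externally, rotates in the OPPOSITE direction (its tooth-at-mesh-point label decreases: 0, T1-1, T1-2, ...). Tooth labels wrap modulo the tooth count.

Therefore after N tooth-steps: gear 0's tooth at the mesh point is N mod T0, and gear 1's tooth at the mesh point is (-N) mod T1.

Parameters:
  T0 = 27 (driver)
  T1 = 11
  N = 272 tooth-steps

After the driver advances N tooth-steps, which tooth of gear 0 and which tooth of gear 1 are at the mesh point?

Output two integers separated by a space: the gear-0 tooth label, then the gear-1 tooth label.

Answer: 2 3

Derivation:
Gear 0 (driver, T0=27): tooth at mesh = N mod T0
  272 = 10 * 27 + 2, so 272 mod 27 = 2
  gear 0 tooth = 2
Gear 1 (driven, T1=11): tooth at mesh = (-N) mod T1
  272 = 24 * 11 + 8, so 272 mod 11 = 8
  (-272) mod 11 = (-8) mod 11 = 11 - 8 = 3
Mesh after 272 steps: gear-0 tooth 2 meets gear-1 tooth 3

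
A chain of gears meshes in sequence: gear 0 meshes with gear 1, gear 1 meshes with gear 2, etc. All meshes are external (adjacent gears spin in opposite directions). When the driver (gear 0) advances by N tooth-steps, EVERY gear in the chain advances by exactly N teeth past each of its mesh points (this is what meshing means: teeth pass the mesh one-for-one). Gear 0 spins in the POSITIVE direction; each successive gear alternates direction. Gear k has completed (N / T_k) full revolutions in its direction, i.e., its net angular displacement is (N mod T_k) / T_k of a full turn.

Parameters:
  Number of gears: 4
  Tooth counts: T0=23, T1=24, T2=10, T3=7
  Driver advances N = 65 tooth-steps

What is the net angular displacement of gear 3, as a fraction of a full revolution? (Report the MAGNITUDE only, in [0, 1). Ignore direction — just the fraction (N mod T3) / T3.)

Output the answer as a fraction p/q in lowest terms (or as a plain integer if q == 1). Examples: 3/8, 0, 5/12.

Answer: 2/7

Derivation:
Chain of 4 gears, tooth counts: [23, 24, 10, 7]
  gear 0: T0=23, direction=positive, advance = 65 mod 23 = 19 teeth = 19/23 turn
  gear 1: T1=24, direction=negative, advance = 65 mod 24 = 17 teeth = 17/24 turn
  gear 2: T2=10, direction=positive, advance = 65 mod 10 = 5 teeth = 5/10 turn
  gear 3: T3=7, direction=negative, advance = 65 mod 7 = 2 teeth = 2/7 turn
Gear 3: 65 mod 7 = 2
Fraction = 2 / 7 = 2/7 (gcd(2,7)=1) = 2/7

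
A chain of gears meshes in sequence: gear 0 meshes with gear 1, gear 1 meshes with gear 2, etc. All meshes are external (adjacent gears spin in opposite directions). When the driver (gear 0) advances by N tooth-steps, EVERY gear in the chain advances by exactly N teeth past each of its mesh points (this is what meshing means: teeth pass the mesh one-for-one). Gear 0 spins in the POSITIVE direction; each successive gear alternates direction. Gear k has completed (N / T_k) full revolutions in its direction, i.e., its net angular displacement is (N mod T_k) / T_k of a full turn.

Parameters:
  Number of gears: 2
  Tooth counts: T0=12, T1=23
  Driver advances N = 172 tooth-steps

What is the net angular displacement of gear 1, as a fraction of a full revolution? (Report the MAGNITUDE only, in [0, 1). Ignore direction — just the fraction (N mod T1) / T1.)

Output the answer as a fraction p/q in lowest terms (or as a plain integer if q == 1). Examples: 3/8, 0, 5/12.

Chain of 2 gears, tooth counts: [12, 23]
  gear 0: T0=12, direction=positive, advance = 172 mod 12 = 4 teeth = 4/12 turn
  gear 1: T1=23, direction=negative, advance = 172 mod 23 = 11 teeth = 11/23 turn
Gear 1: 172 mod 23 = 11
Fraction = 11 / 23 = 11/23 (gcd(11,23)=1) = 11/23

Answer: 11/23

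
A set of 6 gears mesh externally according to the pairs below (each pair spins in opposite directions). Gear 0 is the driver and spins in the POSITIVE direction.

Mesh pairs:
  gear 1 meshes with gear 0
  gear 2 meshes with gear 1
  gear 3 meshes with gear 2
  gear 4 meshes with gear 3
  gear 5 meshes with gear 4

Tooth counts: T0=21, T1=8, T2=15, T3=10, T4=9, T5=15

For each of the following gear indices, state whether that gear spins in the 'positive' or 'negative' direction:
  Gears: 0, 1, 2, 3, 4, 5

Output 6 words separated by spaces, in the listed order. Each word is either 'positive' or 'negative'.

Gear 0 (driver): positive (depth 0)
  gear 1: meshes with gear 0 -> depth 1 -> negative (opposite of gear 0)
  gear 2: meshes with gear 1 -> depth 2 -> positive (opposite of gear 1)
  gear 3: meshes with gear 2 -> depth 3 -> negative (opposite of gear 2)
  gear 4: meshes with gear 3 -> depth 4 -> positive (opposite of gear 3)
  gear 5: meshes with gear 4 -> depth 5 -> negative (opposite of gear 4)
Queried indices 0, 1, 2, 3, 4, 5 -> positive, negative, positive, negative, positive, negative

Answer: positive negative positive negative positive negative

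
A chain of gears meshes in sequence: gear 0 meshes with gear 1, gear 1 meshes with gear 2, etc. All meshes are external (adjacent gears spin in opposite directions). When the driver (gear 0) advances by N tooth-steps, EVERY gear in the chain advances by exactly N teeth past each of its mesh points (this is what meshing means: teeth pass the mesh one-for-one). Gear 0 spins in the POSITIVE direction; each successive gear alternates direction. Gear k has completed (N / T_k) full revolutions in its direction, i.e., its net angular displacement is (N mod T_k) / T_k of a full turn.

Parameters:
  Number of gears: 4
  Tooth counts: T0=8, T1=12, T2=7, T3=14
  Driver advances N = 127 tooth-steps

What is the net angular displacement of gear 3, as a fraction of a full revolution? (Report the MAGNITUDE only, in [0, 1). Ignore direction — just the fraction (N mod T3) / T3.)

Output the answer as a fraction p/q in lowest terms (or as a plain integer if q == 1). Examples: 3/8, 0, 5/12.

Answer: 1/14

Derivation:
Chain of 4 gears, tooth counts: [8, 12, 7, 14]
  gear 0: T0=8, direction=positive, advance = 127 mod 8 = 7 teeth = 7/8 turn
  gear 1: T1=12, direction=negative, advance = 127 mod 12 = 7 teeth = 7/12 turn
  gear 2: T2=7, direction=positive, advance = 127 mod 7 = 1 teeth = 1/7 turn
  gear 3: T3=14, direction=negative, advance = 127 mod 14 = 1 teeth = 1/14 turn
Gear 3: 127 mod 14 = 1
Fraction = 1 / 14 = 1/14 (gcd(1,14)=1) = 1/14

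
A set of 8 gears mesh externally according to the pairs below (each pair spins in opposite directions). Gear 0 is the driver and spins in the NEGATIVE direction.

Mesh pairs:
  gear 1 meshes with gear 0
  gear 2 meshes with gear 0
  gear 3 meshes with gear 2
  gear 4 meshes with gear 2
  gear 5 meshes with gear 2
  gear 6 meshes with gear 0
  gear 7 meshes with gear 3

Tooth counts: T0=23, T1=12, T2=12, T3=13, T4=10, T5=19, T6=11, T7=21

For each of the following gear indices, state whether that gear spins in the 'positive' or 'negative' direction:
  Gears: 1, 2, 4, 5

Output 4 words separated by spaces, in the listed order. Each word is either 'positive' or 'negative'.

Gear 0 (driver): negative (depth 0)
  gear 1: meshes with gear 0 -> depth 1 -> positive (opposite of gear 0)
  gear 2: meshes with gear 0 -> depth 1 -> positive (opposite of gear 0)
  gear 3: meshes with gear 2 -> depth 2 -> negative (opposite of gear 2)
  gear 4: meshes with gear 2 -> depth 2 -> negative (opposite of gear 2)
  gear 5: meshes with gear 2 -> depth 2 -> negative (opposite of gear 2)
  gear 6: meshes with gear 0 -> depth 1 -> positive (opposite of gear 0)
  gear 7: meshes with gear 3 -> depth 3 -> positive (opposite of gear 3)
Queried indices 1, 2, 4, 5 -> positive, positive, negative, negative

Answer: positive positive negative negative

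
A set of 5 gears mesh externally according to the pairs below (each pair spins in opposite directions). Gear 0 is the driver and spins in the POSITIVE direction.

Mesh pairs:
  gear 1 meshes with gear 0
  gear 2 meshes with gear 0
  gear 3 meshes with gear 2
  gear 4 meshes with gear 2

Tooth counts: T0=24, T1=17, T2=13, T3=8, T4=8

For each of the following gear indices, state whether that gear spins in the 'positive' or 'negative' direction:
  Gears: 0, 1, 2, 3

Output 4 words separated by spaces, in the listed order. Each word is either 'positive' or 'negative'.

Gear 0 (driver): positive (depth 0)
  gear 1: meshes with gear 0 -> depth 1 -> negative (opposite of gear 0)
  gear 2: meshes with gear 0 -> depth 1 -> negative (opposite of gear 0)
  gear 3: meshes with gear 2 -> depth 2 -> positive (opposite of gear 2)
  gear 4: meshes with gear 2 -> depth 2 -> positive (opposite of gear 2)
Queried indices 0, 1, 2, 3 -> positive, negative, negative, positive

Answer: positive negative negative positive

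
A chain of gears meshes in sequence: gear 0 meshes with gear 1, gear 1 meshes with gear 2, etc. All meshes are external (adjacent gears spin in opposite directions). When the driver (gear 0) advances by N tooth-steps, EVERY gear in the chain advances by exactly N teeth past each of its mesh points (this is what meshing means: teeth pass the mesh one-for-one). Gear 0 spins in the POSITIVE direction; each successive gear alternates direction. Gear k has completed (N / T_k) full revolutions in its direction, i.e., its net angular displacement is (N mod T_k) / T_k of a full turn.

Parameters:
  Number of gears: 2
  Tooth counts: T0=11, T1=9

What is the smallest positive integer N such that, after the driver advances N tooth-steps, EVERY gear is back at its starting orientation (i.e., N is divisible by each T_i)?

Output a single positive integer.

Answer: 99

Derivation:
Gear k returns to start when N is a multiple of T_k.
All gears at start simultaneously when N is a common multiple of [11, 9]; the smallest such N is lcm(11, 9).
Start: lcm = T0 = 11
Fold in T1=9: gcd(11, 9) = 1; lcm(11, 9) = 11 * 9 / 1 = 99 / 1 = 99
Full cycle length = 99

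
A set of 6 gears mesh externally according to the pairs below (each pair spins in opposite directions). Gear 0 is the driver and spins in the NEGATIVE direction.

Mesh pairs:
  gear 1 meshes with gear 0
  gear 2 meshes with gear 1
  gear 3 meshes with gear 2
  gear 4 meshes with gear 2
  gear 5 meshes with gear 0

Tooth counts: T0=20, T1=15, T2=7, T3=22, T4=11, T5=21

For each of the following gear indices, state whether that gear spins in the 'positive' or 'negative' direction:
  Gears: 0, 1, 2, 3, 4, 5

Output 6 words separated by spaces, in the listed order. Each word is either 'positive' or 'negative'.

Answer: negative positive negative positive positive positive

Derivation:
Gear 0 (driver): negative (depth 0)
  gear 1: meshes with gear 0 -> depth 1 -> positive (opposite of gear 0)
  gear 2: meshes with gear 1 -> depth 2 -> negative (opposite of gear 1)
  gear 3: meshes with gear 2 -> depth 3 -> positive (opposite of gear 2)
  gear 4: meshes with gear 2 -> depth 3 -> positive (opposite of gear 2)
  gear 5: meshes with gear 0 -> depth 1 -> positive (opposite of gear 0)
Queried indices 0, 1, 2, 3, 4, 5 -> negative, positive, negative, positive, positive, positive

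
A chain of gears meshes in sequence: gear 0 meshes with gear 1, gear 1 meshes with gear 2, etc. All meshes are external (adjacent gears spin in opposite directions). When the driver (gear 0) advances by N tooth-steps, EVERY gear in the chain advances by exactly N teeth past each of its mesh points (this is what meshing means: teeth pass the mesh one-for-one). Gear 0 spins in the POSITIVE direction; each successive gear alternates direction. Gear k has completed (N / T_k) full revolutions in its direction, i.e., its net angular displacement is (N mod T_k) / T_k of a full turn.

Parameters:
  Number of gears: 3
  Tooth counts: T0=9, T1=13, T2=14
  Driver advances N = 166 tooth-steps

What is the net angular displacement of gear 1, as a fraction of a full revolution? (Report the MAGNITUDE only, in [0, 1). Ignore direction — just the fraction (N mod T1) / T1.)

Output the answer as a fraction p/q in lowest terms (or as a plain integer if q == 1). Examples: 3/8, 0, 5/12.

Chain of 3 gears, tooth counts: [9, 13, 14]
  gear 0: T0=9, direction=positive, advance = 166 mod 9 = 4 teeth = 4/9 turn
  gear 1: T1=13, direction=negative, advance = 166 mod 13 = 10 teeth = 10/13 turn
  gear 2: T2=14, direction=positive, advance = 166 mod 14 = 12 teeth = 12/14 turn
Gear 1: 166 mod 13 = 10
Fraction = 10 / 13 = 10/13 (gcd(10,13)=1) = 10/13

Answer: 10/13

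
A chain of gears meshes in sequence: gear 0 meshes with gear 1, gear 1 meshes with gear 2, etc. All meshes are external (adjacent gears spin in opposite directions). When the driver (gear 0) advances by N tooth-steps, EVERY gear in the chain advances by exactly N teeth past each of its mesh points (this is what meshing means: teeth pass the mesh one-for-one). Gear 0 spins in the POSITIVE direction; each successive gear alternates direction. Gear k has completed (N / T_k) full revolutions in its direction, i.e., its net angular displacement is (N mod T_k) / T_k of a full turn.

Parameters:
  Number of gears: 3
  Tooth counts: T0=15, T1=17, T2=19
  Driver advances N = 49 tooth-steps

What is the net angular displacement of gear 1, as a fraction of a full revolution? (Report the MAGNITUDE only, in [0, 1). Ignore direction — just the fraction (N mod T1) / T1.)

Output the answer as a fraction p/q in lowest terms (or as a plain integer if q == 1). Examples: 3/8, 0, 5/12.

Chain of 3 gears, tooth counts: [15, 17, 19]
  gear 0: T0=15, direction=positive, advance = 49 mod 15 = 4 teeth = 4/15 turn
  gear 1: T1=17, direction=negative, advance = 49 mod 17 = 15 teeth = 15/17 turn
  gear 2: T2=19, direction=positive, advance = 49 mod 19 = 11 teeth = 11/19 turn
Gear 1: 49 mod 17 = 15
Fraction = 15 / 17 = 15/17 (gcd(15,17)=1) = 15/17

Answer: 15/17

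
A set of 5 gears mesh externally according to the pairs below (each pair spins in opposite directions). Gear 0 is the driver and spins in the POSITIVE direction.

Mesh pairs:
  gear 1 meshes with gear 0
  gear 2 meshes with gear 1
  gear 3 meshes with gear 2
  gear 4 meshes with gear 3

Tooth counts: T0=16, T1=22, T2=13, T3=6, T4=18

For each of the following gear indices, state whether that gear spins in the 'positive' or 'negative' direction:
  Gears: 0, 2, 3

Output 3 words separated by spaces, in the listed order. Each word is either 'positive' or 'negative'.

Answer: positive positive negative

Derivation:
Gear 0 (driver): positive (depth 0)
  gear 1: meshes with gear 0 -> depth 1 -> negative (opposite of gear 0)
  gear 2: meshes with gear 1 -> depth 2 -> positive (opposite of gear 1)
  gear 3: meshes with gear 2 -> depth 3 -> negative (opposite of gear 2)
  gear 4: meshes with gear 3 -> depth 4 -> positive (opposite of gear 3)
Queried indices 0, 2, 3 -> positive, positive, negative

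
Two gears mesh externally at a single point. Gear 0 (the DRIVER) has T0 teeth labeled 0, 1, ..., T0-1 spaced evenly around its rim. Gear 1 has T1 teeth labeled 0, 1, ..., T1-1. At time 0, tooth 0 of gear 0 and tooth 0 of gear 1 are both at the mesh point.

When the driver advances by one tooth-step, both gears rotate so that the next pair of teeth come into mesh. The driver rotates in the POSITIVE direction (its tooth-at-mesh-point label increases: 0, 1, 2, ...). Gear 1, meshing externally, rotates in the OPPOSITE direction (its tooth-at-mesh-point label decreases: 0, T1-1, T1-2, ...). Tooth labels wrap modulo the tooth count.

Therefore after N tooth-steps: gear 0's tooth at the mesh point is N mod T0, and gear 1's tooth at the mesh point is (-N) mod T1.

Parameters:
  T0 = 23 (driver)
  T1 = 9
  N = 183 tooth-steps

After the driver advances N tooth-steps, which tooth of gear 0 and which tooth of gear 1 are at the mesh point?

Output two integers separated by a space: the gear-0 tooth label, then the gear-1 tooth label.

Answer: 22 6

Derivation:
Gear 0 (driver, T0=23): tooth at mesh = N mod T0
  183 = 7 * 23 + 22, so 183 mod 23 = 22
  gear 0 tooth = 22
Gear 1 (driven, T1=9): tooth at mesh = (-N) mod T1
  183 = 20 * 9 + 3, so 183 mod 9 = 3
  (-183) mod 9 = (-3) mod 9 = 9 - 3 = 6
Mesh after 183 steps: gear-0 tooth 22 meets gear-1 tooth 6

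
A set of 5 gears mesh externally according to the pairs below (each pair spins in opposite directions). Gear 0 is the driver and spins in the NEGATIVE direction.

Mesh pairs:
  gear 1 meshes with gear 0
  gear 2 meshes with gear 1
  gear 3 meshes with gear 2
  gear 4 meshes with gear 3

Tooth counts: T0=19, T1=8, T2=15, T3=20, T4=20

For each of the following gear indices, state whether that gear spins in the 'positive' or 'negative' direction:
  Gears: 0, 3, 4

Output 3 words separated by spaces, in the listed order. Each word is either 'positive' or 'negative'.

Gear 0 (driver): negative (depth 0)
  gear 1: meshes with gear 0 -> depth 1 -> positive (opposite of gear 0)
  gear 2: meshes with gear 1 -> depth 2 -> negative (opposite of gear 1)
  gear 3: meshes with gear 2 -> depth 3 -> positive (opposite of gear 2)
  gear 4: meshes with gear 3 -> depth 4 -> negative (opposite of gear 3)
Queried indices 0, 3, 4 -> negative, positive, negative

Answer: negative positive negative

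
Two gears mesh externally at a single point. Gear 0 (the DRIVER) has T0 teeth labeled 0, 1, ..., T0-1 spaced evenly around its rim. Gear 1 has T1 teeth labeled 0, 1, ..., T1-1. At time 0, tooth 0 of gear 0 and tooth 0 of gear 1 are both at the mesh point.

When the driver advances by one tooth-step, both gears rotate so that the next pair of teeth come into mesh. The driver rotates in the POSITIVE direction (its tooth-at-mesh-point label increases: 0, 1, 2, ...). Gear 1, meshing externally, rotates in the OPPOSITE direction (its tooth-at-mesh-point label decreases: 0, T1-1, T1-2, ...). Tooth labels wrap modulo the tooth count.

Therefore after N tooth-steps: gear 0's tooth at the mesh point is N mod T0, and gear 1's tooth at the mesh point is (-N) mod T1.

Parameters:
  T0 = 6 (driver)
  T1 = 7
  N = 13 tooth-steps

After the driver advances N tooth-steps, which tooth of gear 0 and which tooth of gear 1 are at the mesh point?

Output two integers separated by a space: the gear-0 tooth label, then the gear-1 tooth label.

Answer: 1 1

Derivation:
Gear 0 (driver, T0=6): tooth at mesh = N mod T0
  13 = 2 * 6 + 1, so 13 mod 6 = 1
  gear 0 tooth = 1
Gear 1 (driven, T1=7): tooth at mesh = (-N) mod T1
  13 = 1 * 7 + 6, so 13 mod 7 = 6
  (-13) mod 7 = (-6) mod 7 = 7 - 6 = 1
Mesh after 13 steps: gear-0 tooth 1 meets gear-1 tooth 1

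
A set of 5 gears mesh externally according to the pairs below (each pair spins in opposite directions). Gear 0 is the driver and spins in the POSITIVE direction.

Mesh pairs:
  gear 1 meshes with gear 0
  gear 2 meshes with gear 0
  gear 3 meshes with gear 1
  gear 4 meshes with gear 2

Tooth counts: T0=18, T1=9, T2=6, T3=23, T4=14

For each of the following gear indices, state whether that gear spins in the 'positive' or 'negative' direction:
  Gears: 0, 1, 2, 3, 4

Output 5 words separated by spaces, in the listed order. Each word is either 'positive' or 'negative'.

Answer: positive negative negative positive positive

Derivation:
Gear 0 (driver): positive (depth 0)
  gear 1: meshes with gear 0 -> depth 1 -> negative (opposite of gear 0)
  gear 2: meshes with gear 0 -> depth 1 -> negative (opposite of gear 0)
  gear 3: meshes with gear 1 -> depth 2 -> positive (opposite of gear 1)
  gear 4: meshes with gear 2 -> depth 2 -> positive (opposite of gear 2)
Queried indices 0, 1, 2, 3, 4 -> positive, negative, negative, positive, positive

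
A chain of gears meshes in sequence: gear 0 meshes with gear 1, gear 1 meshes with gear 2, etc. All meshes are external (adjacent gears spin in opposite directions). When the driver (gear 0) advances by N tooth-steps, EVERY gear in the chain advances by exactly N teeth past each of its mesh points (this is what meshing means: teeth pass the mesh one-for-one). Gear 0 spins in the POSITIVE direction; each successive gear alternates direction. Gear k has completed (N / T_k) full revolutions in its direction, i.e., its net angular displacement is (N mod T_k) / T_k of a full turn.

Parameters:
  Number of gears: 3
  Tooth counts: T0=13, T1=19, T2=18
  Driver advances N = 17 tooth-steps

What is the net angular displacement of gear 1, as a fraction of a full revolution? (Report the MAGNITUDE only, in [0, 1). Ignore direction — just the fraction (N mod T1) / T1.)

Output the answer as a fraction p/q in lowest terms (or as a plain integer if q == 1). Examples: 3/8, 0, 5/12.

Chain of 3 gears, tooth counts: [13, 19, 18]
  gear 0: T0=13, direction=positive, advance = 17 mod 13 = 4 teeth = 4/13 turn
  gear 1: T1=19, direction=negative, advance = 17 mod 19 = 17 teeth = 17/19 turn
  gear 2: T2=18, direction=positive, advance = 17 mod 18 = 17 teeth = 17/18 turn
Gear 1: 17 mod 19 = 17
Fraction = 17 / 19 = 17/19 (gcd(17,19)=1) = 17/19

Answer: 17/19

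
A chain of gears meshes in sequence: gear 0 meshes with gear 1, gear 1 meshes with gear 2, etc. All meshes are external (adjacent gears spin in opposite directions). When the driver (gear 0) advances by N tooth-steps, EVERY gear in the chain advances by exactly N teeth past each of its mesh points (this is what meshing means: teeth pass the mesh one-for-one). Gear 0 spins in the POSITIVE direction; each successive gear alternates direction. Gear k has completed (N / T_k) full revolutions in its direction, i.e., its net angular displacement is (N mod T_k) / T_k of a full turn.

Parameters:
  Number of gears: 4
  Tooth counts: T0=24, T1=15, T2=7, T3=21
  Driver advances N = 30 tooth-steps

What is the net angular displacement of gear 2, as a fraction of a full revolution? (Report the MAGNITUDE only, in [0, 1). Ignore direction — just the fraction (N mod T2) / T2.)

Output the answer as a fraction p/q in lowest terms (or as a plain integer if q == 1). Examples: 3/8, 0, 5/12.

Answer: 2/7

Derivation:
Chain of 4 gears, tooth counts: [24, 15, 7, 21]
  gear 0: T0=24, direction=positive, advance = 30 mod 24 = 6 teeth = 6/24 turn
  gear 1: T1=15, direction=negative, advance = 30 mod 15 = 0 teeth = 0/15 turn
  gear 2: T2=7, direction=positive, advance = 30 mod 7 = 2 teeth = 2/7 turn
  gear 3: T3=21, direction=negative, advance = 30 mod 21 = 9 teeth = 9/21 turn
Gear 2: 30 mod 7 = 2
Fraction = 2 / 7 = 2/7 (gcd(2,7)=1) = 2/7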